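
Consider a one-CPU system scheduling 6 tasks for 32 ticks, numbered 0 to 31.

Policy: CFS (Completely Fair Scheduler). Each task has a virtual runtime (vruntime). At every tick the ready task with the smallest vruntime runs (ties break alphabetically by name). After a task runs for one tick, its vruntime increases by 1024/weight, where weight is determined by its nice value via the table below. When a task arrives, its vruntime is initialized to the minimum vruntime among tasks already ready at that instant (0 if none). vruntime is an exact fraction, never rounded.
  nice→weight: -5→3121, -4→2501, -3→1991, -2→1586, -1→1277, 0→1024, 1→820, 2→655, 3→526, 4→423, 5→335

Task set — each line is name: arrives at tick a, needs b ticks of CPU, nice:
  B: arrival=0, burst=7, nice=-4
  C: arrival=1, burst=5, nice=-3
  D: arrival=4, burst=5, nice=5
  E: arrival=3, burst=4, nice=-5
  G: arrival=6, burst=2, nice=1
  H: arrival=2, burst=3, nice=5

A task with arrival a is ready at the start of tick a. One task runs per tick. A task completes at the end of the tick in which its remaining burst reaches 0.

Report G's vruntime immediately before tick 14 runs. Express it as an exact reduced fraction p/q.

vruntime(G, start of tick 14) = 77522176/39028105

t=0: vr[B=0] → run B
t=1: vr[B=1024/2501 C=1024/2501] → run B
t=2: vr[B=2048/2501 C=1024/2501 H=1024/2501] → run C
t=3: vr[B=2048/2501 C=4599808/4979491 E=1024/2501 H=1024/2501] → run E
t=4: vr[B=2048/2501 C=4599808/4979491 D=1024/2501 E=5756928/7805621 H=1024/2501] → run D
t=5: vr[B=2048/2501 C=4599808/4979491 D=2904064/837835 E=5756928/7805621 H=1024/2501] → run H
t=6: vr[B=2048/2501 C=4599808/4979491 D=2904064/837835 E=5756928/7805621 G=5756928/7805621 H=2904064/837835] → run E
t=7: vr[B=2048/2501 C=4599808/4979491 D=2904064/837835 E=8317952/7805621 G=5756928/7805621 H=2904064/837835] → run G
t=8: vr[B=2048/2501 C=4599808/4979491 D=2904064/837835 E=8317952/7805621 G=77522176/39028105 H=2904064/837835] → run B
t=9: vr[B=3072/2501 C=4599808/4979491 D=2904064/837835 E=8317952/7805621 G=77522176/39028105 H=2904064/837835] → run C
t=10: vr[B=3072/2501 C=7160832/4979491 D=2904064/837835 E=8317952/7805621 G=77522176/39028105 H=2904064/837835] → run E
t=11: vr[B=3072/2501 C=7160832/4979491 D=2904064/837835 E=10878976/7805621 G=77522176/39028105 H=2904064/837835] → run B
t=12: vr[B=4096/2501 C=7160832/4979491 D=2904064/837835 E=10878976/7805621 G=77522176/39028105 H=2904064/837835] → run E
t=13: vr[B=4096/2501 C=7160832/4979491 D=2904064/837835 G=77522176/39028105 H=2904064/837835] → run C
t=14: vr[B=4096/2501 C=9721856/4979491 D=2904064/837835 G=77522176/39028105 H=2904064/837835] → run B
t=15: vr[B=5120/2501 C=9721856/4979491 D=2904064/837835 G=77522176/39028105 H=2904064/837835] → run C
t=16: vr[B=5120/2501 C=12282880/4979491 D=2904064/837835 G=77522176/39028105 H=2904064/837835] → run G
t=17: vr[B=5120/2501 C=12282880/4979491 D=2904064/837835 H=2904064/837835] → run B
t=18: vr[B=6144/2501 C=12282880/4979491 D=2904064/837835 H=2904064/837835] → run B
t=19: vr[C=12282880/4979491 D=2904064/837835 H=2904064/837835] → run C
t=20: vr[D=2904064/837835 H=2904064/837835] → run D
t=21: vr[D=5465088/837835 H=2904064/837835] → run H
t=22: vr[D=5465088/837835 H=5465088/837835] → run D
t=23: vr[D=8026112/837835 H=5465088/837835] → run H
t=24: vr[D=8026112/837835] → run D
t=25: vr[D=10587136/837835] → run D
t=26: (idle)
t=27: (idle)
t=28: (idle)
t=29: (idle)
t=30: (idle)
t=31: (idle)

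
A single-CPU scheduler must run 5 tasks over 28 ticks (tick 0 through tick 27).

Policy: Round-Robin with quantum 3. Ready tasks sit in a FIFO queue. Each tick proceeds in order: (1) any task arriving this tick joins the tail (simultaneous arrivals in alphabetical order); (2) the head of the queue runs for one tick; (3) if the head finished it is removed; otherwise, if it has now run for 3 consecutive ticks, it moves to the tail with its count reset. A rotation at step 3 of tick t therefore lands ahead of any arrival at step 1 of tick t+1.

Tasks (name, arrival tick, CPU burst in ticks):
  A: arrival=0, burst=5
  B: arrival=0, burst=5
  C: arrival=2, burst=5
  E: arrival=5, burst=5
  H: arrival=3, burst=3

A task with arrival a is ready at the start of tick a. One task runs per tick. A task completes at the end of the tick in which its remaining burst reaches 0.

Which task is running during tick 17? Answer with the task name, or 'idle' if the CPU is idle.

running at tick 17 = B

t=0: queue=[A,B] q_used=0 → run A
t=1: queue=[A,B] q_used=1 → run A
t=2: queue=[A,B,C] q_used=2 → run A
t=3: queue=[B,C,A,H] q_used=0 → run B
t=4: queue=[B,C,A,H] q_used=1 → run B
t=5: queue=[B,C,A,H,E] q_used=2 → run B
t=6: queue=[C,A,H,E,B] q_used=0 → run C
t=7: queue=[C,A,H,E,B] q_used=1 → run C
t=8: queue=[C,A,H,E,B] q_used=2 → run C
t=9: queue=[A,H,E,B,C] q_used=0 → run A
t=10: queue=[A,H,E,B,C] q_used=1 → run A
t=11: queue=[H,E,B,C] q_used=0 → run H
t=12: queue=[H,E,B,C] q_used=1 → run H
t=13: queue=[H,E,B,C] q_used=2 → run H
t=14: queue=[E,B,C] q_used=0 → run E
t=15: queue=[E,B,C] q_used=1 → run E
t=16: queue=[E,B,C] q_used=2 → run E
t=17: queue=[B,C,E] q_used=0 → run B
t=18: queue=[B,C,E] q_used=1 → run B
t=19: queue=[C,E] q_used=0 → run C
t=20: queue=[C,E] q_used=1 → run C
t=21: queue=[E] q_used=0 → run E
t=22: queue=[E] q_used=1 → run E
t=23: (idle)
t=24: (idle)
t=25: (idle)
t=26: (idle)
t=27: (idle)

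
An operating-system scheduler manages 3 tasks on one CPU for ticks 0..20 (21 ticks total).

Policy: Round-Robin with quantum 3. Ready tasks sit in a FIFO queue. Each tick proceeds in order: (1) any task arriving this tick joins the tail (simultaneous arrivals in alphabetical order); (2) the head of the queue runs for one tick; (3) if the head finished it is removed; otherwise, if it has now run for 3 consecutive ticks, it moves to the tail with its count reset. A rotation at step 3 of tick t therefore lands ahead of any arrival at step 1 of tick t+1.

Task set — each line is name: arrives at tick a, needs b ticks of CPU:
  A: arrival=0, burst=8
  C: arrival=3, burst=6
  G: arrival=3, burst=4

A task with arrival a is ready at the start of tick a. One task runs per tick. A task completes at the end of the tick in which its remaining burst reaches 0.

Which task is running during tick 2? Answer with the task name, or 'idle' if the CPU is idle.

running at tick 2 = A

t=0: queue=[A] q_used=0 → run A
t=1: queue=[A] q_used=1 → run A
t=2: queue=[A] q_used=2 → run A
t=3: queue=[A,C,G] q_used=0 → run A
t=4: queue=[A,C,G] q_used=1 → run A
t=5: queue=[A,C,G] q_used=2 → run A
t=6: queue=[C,G,A] q_used=0 → run C
t=7: queue=[C,G,A] q_used=1 → run C
t=8: queue=[C,G,A] q_used=2 → run C
t=9: queue=[G,A,C] q_used=0 → run G
t=10: queue=[G,A,C] q_used=1 → run G
t=11: queue=[G,A,C] q_used=2 → run G
t=12: queue=[A,C,G] q_used=0 → run A
t=13: queue=[A,C,G] q_used=1 → run A
t=14: queue=[C,G] q_used=0 → run C
t=15: queue=[C,G] q_used=1 → run C
t=16: queue=[C,G] q_used=2 → run C
t=17: queue=[G] q_used=0 → run G
t=18: (idle)
t=19: (idle)
t=20: (idle)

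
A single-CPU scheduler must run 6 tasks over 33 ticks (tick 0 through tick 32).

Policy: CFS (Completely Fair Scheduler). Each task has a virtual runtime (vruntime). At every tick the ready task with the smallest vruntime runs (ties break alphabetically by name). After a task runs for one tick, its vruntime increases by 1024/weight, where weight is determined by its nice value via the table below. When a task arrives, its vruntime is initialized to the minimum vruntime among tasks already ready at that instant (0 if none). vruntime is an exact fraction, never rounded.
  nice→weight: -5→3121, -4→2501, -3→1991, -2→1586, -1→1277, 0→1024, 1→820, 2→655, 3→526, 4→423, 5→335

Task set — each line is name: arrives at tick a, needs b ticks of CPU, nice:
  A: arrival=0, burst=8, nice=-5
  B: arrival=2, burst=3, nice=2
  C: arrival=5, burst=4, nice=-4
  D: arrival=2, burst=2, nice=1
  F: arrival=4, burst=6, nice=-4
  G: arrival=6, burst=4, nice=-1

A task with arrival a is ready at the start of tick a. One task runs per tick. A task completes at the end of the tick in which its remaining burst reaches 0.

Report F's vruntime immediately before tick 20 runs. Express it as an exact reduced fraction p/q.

vruntime(F, start of tick 20) = 17905664/7805621

t=0: vr[A=0] → run A
t=1: vr[A=1024/3121] → run A
t=2: vr[A=2048/3121 B=2048/3121 D=2048/3121] → run A
t=3: vr[A=3072/3121 B=2048/3121 D=2048/3121] → run B
t=4: vr[A=3072/3121 B=4537344/2044255 D=2048/3121 F=2048/3121] → run D
t=5: vr[A=3072/3121 B=4537344/2044255 C=2048/3121 D=1218816/639805 F=2048/3121] → run C
t=6: vr[A=3072/3121 B=4537344/2044255 C=8317952/7805621 D=1218816/639805 F=2048/3121 G=2048/3121] → run F
t=7: vr[A=3072/3121 B=4537344/2044255 C=8317952/7805621 D=1218816/639805 F=8317952/7805621 G=2048/3121] → run G
t=8: vr[A=3072/3121 B=4537344/2044255 C=8317952/7805621 D=1218816/639805 F=8317952/7805621 G=5811200/3985517] → run A
t=9: vr[A=4096/3121 B=4537344/2044255 C=8317952/7805621 D=1218816/639805 F=8317952/7805621 G=5811200/3985517] → run C
t=10: vr[A=4096/3121 B=4537344/2044255 C=11513856/7805621 D=1218816/639805 F=8317952/7805621 G=5811200/3985517] → run F
t=11: vr[A=4096/3121 B=4537344/2044255 C=11513856/7805621 D=1218816/639805 F=11513856/7805621 G=5811200/3985517] → run A
t=12: vr[A=5120/3121 B=4537344/2044255 C=11513856/7805621 D=1218816/639805 F=11513856/7805621 G=5811200/3985517] → run G
t=13: vr[A=5120/3121 B=4537344/2044255 C=11513856/7805621 D=1218816/639805 F=11513856/7805621 G=9007104/3985517] → run C
t=14: vr[A=5120/3121 B=4537344/2044255 C=14709760/7805621 D=1218816/639805 F=11513856/7805621 G=9007104/3985517] → run F
t=15: vr[A=5120/3121 B=4537344/2044255 C=14709760/7805621 D=1218816/639805 F=14709760/7805621 G=9007104/3985517] → run A
t=16: vr[A=6144/3121 B=4537344/2044255 C=14709760/7805621 D=1218816/639805 F=14709760/7805621 G=9007104/3985517] → run C
t=17: vr[A=6144/3121 B=4537344/2044255 D=1218816/639805 F=14709760/7805621 G=9007104/3985517] → run F
t=18: vr[A=6144/3121 B=4537344/2044255 D=1218816/639805 F=17905664/7805621 G=9007104/3985517] → run D
t=19: vr[A=6144/3121 B=4537344/2044255 F=17905664/7805621 G=9007104/3985517] → run A
t=20: vr[A=7168/3121 B=4537344/2044255 F=17905664/7805621 G=9007104/3985517] → run B
t=21: vr[A=7168/3121 B=7733248/2044255 F=17905664/7805621 G=9007104/3985517] → run G
t=22: vr[A=7168/3121 B=7733248/2044255 F=17905664/7805621 G=12203008/3985517] → run F
t=23: vr[A=7168/3121 B=7733248/2044255 F=21101568/7805621 G=12203008/3985517] → run A
t=24: vr[B=7733248/2044255 F=21101568/7805621 G=12203008/3985517] → run F
t=25: vr[B=7733248/2044255 G=12203008/3985517] → run G
t=26: vr[B=7733248/2044255] → run B
t=27: (idle)
t=28: (idle)
t=29: (idle)
t=30: (idle)
t=31: (idle)
t=32: (idle)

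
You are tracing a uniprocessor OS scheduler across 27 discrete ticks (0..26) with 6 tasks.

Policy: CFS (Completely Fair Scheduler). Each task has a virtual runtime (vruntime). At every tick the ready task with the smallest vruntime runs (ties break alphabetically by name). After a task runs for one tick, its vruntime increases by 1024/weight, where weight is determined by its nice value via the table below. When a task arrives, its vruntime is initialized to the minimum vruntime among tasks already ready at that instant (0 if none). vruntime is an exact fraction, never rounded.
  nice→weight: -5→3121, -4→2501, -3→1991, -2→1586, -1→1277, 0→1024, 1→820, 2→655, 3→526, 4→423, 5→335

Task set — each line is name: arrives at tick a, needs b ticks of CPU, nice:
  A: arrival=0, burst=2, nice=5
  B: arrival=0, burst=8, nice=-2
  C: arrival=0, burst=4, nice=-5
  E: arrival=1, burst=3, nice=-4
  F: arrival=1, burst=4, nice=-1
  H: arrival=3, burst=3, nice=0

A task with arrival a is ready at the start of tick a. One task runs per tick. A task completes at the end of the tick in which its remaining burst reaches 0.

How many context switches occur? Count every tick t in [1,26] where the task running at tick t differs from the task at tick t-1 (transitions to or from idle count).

context switches = 22

t=0: vr[A=0 B=0 C=0] → run A
t=1: vr[A=1024/335 B=0 C=0 E=0 F=0] → run B
t=2: vr[A=1024/335 B=512/793 C=0 E=0 F=0] → run C
t=3: vr[A=1024/335 B=512/793 C=1024/3121 E=0 F=0 H=0] → run E
t=4: vr[A=1024/335 B=512/793 C=1024/3121 E=1024/2501 F=0 H=0] → run F
t=5: vr[A=1024/335 B=512/793 C=1024/3121 E=1024/2501 F=1024/1277 H=0] → run H
t=6: vr[A=1024/335 B=512/793 C=1024/3121 E=1024/2501 F=1024/1277 H=1] → run C
t=7: vr[A=1024/335 B=512/793 C=2048/3121 E=1024/2501 F=1024/1277 H=1] → run E
t=8: vr[A=1024/335 B=512/793 C=2048/3121 E=2048/2501 F=1024/1277 H=1] → run B
t=9: vr[A=1024/335 B=1024/793 C=2048/3121 E=2048/2501 F=1024/1277 H=1] → run C
t=10: vr[A=1024/335 B=1024/793 C=3072/3121 E=2048/2501 F=1024/1277 H=1] → run F
t=11: vr[A=1024/335 B=1024/793 C=3072/3121 E=2048/2501 F=2048/1277 H=1] → run E
t=12: vr[A=1024/335 B=1024/793 C=3072/3121 F=2048/1277 H=1] → run C
t=13: vr[A=1024/335 B=1024/793 F=2048/1277 H=1] → run H
t=14: vr[A=1024/335 B=1024/793 F=2048/1277 H=2] → run B
t=15: vr[A=1024/335 B=1536/793 F=2048/1277 H=2] → run F
t=16: vr[A=1024/335 B=1536/793 F=3072/1277 H=2] → run B
t=17: vr[A=1024/335 B=2048/793 F=3072/1277 H=2] → run H
t=18: vr[A=1024/335 B=2048/793 F=3072/1277] → run F
t=19: vr[A=1024/335 B=2048/793] → run B
t=20: vr[A=1024/335 B=2560/793] → run A
t=21: vr[B=2560/793] → run B
t=22: vr[B=3072/793] → run B
t=23: vr[B=3584/793] → run B
t=24: (idle)
t=25: (idle)
t=26: (idle)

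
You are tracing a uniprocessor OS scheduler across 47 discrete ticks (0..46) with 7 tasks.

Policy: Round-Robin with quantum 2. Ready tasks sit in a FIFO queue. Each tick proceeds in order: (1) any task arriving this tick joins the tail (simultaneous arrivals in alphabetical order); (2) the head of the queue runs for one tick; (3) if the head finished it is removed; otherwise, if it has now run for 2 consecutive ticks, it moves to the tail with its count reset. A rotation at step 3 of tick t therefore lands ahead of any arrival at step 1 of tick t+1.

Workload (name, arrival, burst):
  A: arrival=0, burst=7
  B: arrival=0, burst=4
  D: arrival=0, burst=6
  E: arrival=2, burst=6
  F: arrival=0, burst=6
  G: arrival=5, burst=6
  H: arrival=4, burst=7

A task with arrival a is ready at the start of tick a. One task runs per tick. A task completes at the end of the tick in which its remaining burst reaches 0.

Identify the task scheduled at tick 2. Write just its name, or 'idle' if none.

running at tick 2 = B

t=0: queue=[A,B,D,F] q_used=0 → run A
t=1: queue=[A,B,D,F] q_used=1 → run A
t=2: queue=[B,D,F,A,E] q_used=0 → run B
t=3: queue=[B,D,F,A,E] q_used=1 → run B
t=4: queue=[D,F,A,E,B,H] q_used=0 → run D
t=5: queue=[D,F,A,E,B,H,G] q_used=1 → run D
t=6: queue=[F,A,E,B,H,G,D] q_used=0 → run F
t=7: queue=[F,A,E,B,H,G,D] q_used=1 → run F
t=8: queue=[A,E,B,H,G,D,F] q_used=0 → run A
t=9: queue=[A,E,B,H,G,D,F] q_used=1 → run A
t=10: queue=[E,B,H,G,D,F,A] q_used=0 → run E
t=11: queue=[E,B,H,G,D,F,A] q_used=1 → run E
t=12: queue=[B,H,G,D,F,A,E] q_used=0 → run B
t=13: queue=[B,H,G,D,F,A,E] q_used=1 → run B
t=14: queue=[H,G,D,F,A,E] q_used=0 → run H
t=15: queue=[H,G,D,F,A,E] q_used=1 → run H
t=16: queue=[G,D,F,A,E,H] q_used=0 → run G
t=17: queue=[G,D,F,A,E,H] q_used=1 → run G
t=18: queue=[D,F,A,E,H,G] q_used=0 → run D
t=19: queue=[D,F,A,E,H,G] q_used=1 → run D
t=20: queue=[F,A,E,H,G,D] q_used=0 → run F
t=21: queue=[F,A,E,H,G,D] q_used=1 → run F
t=22: queue=[A,E,H,G,D,F] q_used=0 → run A
t=23: queue=[A,E,H,G,D,F] q_used=1 → run A
t=24: queue=[E,H,G,D,F,A] q_used=0 → run E
t=25: queue=[E,H,G,D,F,A] q_used=1 → run E
t=26: queue=[H,G,D,F,A,E] q_used=0 → run H
t=27: queue=[H,G,D,F,A,E] q_used=1 → run H
t=28: queue=[G,D,F,A,E,H] q_used=0 → run G
t=29: queue=[G,D,F,A,E,H] q_used=1 → run G
t=30: queue=[D,F,A,E,H,G] q_used=0 → run D
t=31: queue=[D,F,A,E,H,G] q_used=1 → run D
t=32: queue=[F,A,E,H,G] q_used=0 → run F
t=33: queue=[F,A,E,H,G] q_used=1 → run F
t=34: queue=[A,E,H,G] q_used=0 → run A
t=35: queue=[E,H,G] q_used=0 → run E
t=36: queue=[E,H,G] q_used=1 → run E
t=37: queue=[H,G] q_used=0 → run H
t=38: queue=[H,G] q_used=1 → run H
t=39: queue=[G,H] q_used=0 → run G
t=40: queue=[G,H] q_used=1 → run G
t=41: queue=[H] q_used=0 → run H
t=42: (idle)
t=43: (idle)
t=44: (idle)
t=45: (idle)
t=46: (idle)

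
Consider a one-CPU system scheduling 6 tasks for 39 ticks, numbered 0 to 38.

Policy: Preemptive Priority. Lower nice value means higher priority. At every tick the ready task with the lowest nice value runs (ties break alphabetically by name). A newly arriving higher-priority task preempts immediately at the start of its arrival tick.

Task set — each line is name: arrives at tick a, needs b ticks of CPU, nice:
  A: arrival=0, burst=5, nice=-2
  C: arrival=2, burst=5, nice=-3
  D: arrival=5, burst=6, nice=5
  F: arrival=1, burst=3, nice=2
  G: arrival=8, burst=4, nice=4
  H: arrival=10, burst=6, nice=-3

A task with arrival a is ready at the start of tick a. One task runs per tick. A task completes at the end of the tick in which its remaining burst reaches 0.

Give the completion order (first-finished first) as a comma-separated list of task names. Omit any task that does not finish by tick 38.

t=0: ready={A} → run A
t=1: ready={A,F} → run A
t=2: ready={A,C,F} → run C
t=3: ready={A,C,F} → run C
t=4: ready={A,C,F} → run C
t=5: ready={A,C,D,F} → run C
t=6: ready={A,C,D,F} → run C
t=7: ready={A,D,F} → run A
t=8: ready={A,D,F,G} → run A
t=9: ready={A,D,F,G} → run A
t=10: ready={D,F,G,H} → run H
t=11: ready={D,F,G,H} → run H
t=12: ready={D,F,G,H} → run H
t=13: ready={D,F,G,H} → run H
t=14: ready={D,F,G,H} → run H
t=15: ready={D,F,G,H} → run H
t=16: ready={D,F,G} → run F
t=17: ready={D,F,G} → run F
t=18: ready={D,F,G} → run F
t=19: ready={D,G} → run G
t=20: ready={D,G} → run G
t=21: ready={D,G} → run G
t=22: ready={D,G} → run G
t=23: ready={D} → run D
t=24: ready={D} → run D
t=25: ready={D} → run D
t=26: ready={D} → run D
t=27: ready={D} → run D
t=28: ready={D} → run D
t=29: (idle)
t=30: (idle)
t=31: (idle)
t=32: (idle)
t=33: (idle)
t=34: (idle)
t=35: (idle)
t=36: (idle)
t=37: (idle)
t=38: (idle)

completion order = C, A, H, F, G, D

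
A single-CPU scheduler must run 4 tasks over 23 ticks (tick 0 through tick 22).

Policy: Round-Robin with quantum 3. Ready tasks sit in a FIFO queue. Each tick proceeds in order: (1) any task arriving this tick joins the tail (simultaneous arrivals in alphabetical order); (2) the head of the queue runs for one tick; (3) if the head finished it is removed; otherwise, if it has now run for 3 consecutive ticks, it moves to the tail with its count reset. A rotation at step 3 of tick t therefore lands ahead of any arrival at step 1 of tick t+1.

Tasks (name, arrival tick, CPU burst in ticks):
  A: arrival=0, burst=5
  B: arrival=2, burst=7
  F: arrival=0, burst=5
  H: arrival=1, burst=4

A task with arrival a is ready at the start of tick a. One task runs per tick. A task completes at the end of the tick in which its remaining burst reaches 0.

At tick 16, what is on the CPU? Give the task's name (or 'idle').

t=0: queue=[A,F] q_used=0 → run A
t=1: queue=[A,F,H] q_used=1 → run A
t=2: queue=[A,F,H,B] q_used=2 → run A
t=3: queue=[F,H,B,A] q_used=0 → run F
t=4: queue=[F,H,B,A] q_used=1 → run F
t=5: queue=[F,H,B,A] q_used=2 → run F
t=6: queue=[H,B,A,F] q_used=0 → run H
t=7: queue=[H,B,A,F] q_used=1 → run H
t=8: queue=[H,B,A,F] q_used=2 → run H
t=9: queue=[B,A,F,H] q_used=0 → run B
t=10: queue=[B,A,F,H] q_used=1 → run B
t=11: queue=[B,A,F,H] q_used=2 → run B
t=12: queue=[A,F,H,B] q_used=0 → run A
t=13: queue=[A,F,H,B] q_used=1 → run A
t=14: queue=[F,H,B] q_used=0 → run F
t=15: queue=[F,H,B] q_used=1 → run F
t=16: queue=[H,B] q_used=0 → run H
t=17: queue=[B] q_used=0 → run B
t=18: queue=[B] q_used=1 → run B
t=19: queue=[B] q_used=2 → run B
t=20: queue=[B] q_used=0 → run B
t=21: (idle)
t=22: (idle)

running at tick 16 = H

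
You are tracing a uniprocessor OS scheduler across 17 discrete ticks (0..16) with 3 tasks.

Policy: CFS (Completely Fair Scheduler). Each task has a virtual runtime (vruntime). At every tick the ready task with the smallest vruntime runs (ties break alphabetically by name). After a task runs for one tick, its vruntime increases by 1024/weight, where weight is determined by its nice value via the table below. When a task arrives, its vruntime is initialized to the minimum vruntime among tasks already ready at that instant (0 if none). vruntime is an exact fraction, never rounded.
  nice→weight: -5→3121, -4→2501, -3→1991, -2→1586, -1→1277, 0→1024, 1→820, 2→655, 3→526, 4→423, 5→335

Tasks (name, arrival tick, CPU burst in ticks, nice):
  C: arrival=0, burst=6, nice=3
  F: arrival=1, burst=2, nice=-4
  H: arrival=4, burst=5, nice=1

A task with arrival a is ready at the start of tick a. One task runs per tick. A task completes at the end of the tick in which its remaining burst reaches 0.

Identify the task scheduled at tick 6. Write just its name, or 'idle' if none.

t=0: vr[C=0] → run C
t=1: vr[C=512/263 F=512/263] → run C
t=2: vr[C=1024/263 F=512/263] → run F
t=3: vr[C=1024/263 F=1549824/657763] → run F
t=4: vr[C=1024/263 H=1024/263] → run C
t=5: vr[C=1536/263 H=1024/263] → run H
t=6: vr[C=1536/263 H=277248/53915] → run H
t=7: vr[C=1536/263 H=344576/53915] → run C
t=8: vr[C=2048/263 H=344576/53915] → run H
t=9: vr[C=2048/263 H=411904/53915] → run H
t=10: vr[C=2048/263 H=479232/53915] → run C
t=11: vr[C=2560/263 H=479232/53915] → run H
t=12: vr[C=2560/263] → run C
t=13: (idle)
t=14: (idle)
t=15: (idle)
t=16: (idle)

running at tick 6 = H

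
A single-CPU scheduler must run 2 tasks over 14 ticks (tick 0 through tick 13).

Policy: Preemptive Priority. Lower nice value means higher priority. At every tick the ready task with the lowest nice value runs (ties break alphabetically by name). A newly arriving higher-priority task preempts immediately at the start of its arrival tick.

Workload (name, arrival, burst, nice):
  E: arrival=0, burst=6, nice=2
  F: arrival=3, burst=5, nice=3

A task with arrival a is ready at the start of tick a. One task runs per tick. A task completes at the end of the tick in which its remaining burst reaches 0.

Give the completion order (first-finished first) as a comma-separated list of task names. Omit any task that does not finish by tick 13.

completion order = E, F

t=0: ready={E} → run E
t=1: ready={E} → run E
t=2: ready={E} → run E
t=3: ready={E,F} → run E
t=4: ready={E,F} → run E
t=5: ready={E,F} → run E
t=6: ready={F} → run F
t=7: ready={F} → run F
t=8: ready={F} → run F
t=9: ready={F} → run F
t=10: ready={F} → run F
t=11: (idle)
t=12: (idle)
t=13: (idle)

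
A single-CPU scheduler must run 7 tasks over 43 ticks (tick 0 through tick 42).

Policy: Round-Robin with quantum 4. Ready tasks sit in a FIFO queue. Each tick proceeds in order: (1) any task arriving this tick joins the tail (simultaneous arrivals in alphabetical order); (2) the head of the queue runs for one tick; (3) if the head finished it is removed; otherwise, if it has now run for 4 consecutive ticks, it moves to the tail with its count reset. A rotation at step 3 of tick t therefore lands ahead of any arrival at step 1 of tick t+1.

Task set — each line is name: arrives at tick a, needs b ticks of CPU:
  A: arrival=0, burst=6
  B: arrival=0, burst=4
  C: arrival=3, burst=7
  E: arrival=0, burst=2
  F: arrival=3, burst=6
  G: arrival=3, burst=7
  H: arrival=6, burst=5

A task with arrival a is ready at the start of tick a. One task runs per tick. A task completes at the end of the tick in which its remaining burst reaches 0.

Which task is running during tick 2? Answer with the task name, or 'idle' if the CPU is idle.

running at tick 2 = A

t=0: queue=[A,B,E] q_used=0 → run A
t=1: queue=[A,B,E] q_used=1 → run A
t=2: queue=[A,B,E] q_used=2 → run A
t=3: queue=[A,B,E,C,F,G] q_used=3 → run A
t=4: queue=[B,E,C,F,G,A] q_used=0 → run B
t=5: queue=[B,E,C,F,G,A] q_used=1 → run B
t=6: queue=[B,E,C,F,G,A,H] q_used=2 → run B
t=7: queue=[B,E,C,F,G,A,H] q_used=3 → run B
t=8: queue=[E,C,F,G,A,H] q_used=0 → run E
t=9: queue=[E,C,F,G,A,H] q_used=1 → run E
t=10: queue=[C,F,G,A,H] q_used=0 → run C
t=11: queue=[C,F,G,A,H] q_used=1 → run C
t=12: queue=[C,F,G,A,H] q_used=2 → run C
t=13: queue=[C,F,G,A,H] q_used=3 → run C
t=14: queue=[F,G,A,H,C] q_used=0 → run F
t=15: queue=[F,G,A,H,C] q_used=1 → run F
t=16: queue=[F,G,A,H,C] q_used=2 → run F
t=17: queue=[F,G,A,H,C] q_used=3 → run F
t=18: queue=[G,A,H,C,F] q_used=0 → run G
t=19: queue=[G,A,H,C,F] q_used=1 → run G
t=20: queue=[G,A,H,C,F] q_used=2 → run G
t=21: queue=[G,A,H,C,F] q_used=3 → run G
t=22: queue=[A,H,C,F,G] q_used=0 → run A
t=23: queue=[A,H,C,F,G] q_used=1 → run A
t=24: queue=[H,C,F,G] q_used=0 → run H
t=25: queue=[H,C,F,G] q_used=1 → run H
t=26: queue=[H,C,F,G] q_used=2 → run H
t=27: queue=[H,C,F,G] q_used=3 → run H
t=28: queue=[C,F,G,H] q_used=0 → run C
t=29: queue=[C,F,G,H] q_used=1 → run C
t=30: queue=[C,F,G,H] q_used=2 → run C
t=31: queue=[F,G,H] q_used=0 → run F
t=32: queue=[F,G,H] q_used=1 → run F
t=33: queue=[G,H] q_used=0 → run G
t=34: queue=[G,H] q_used=1 → run G
t=35: queue=[G,H] q_used=2 → run G
t=36: queue=[H] q_used=0 → run H
t=37: (idle)
t=38: (idle)
t=39: (idle)
t=40: (idle)
t=41: (idle)
t=42: (idle)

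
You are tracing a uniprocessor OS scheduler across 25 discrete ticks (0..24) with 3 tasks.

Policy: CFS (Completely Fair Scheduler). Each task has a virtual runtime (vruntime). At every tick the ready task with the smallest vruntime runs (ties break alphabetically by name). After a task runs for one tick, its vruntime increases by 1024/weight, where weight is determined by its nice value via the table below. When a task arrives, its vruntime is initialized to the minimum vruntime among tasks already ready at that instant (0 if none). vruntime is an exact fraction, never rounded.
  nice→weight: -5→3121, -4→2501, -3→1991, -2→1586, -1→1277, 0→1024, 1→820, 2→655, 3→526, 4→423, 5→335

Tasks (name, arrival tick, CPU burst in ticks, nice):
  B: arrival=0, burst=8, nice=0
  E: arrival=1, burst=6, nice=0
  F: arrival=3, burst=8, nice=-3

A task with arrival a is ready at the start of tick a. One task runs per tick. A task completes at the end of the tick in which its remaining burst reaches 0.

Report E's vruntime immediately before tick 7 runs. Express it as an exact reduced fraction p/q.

vruntime(E, start of tick 7) = 3/1

t=0: vr[B=0] → run B
t=1: vr[B=1 E=1] → run B
t=2: vr[B=2 E=1] → run E
t=3: vr[B=2 E=2 F=2] → run B
t=4: vr[B=3 E=2 F=2] → run E
t=5: vr[B=3 E=3 F=2] → run F
t=6: vr[B=3 E=3 F=5006/1991] → run F
t=7: vr[B=3 E=3 F=6030/1991] → run B
t=8: vr[B=4 E=3 F=6030/1991] → run E
t=9: vr[B=4 E=4 F=6030/1991] → run F
t=10: vr[B=4 E=4 F=7054/1991] → run F
t=11: vr[B=4 E=4 F=8078/1991] → run B
t=12: vr[B=5 E=4 F=8078/1991] → run E
t=13: vr[B=5 E=5 F=8078/1991] → run F
t=14: vr[B=5 E=5 F=9102/1991] → run F
t=15: vr[B=5 E=5 F=10126/1991] → run B
t=16: vr[B=6 E=5 F=10126/1991] → run E
t=17: vr[B=6 E=6 F=10126/1991] → run F
t=18: vr[B=6 E=6 F=11150/1991] → run F
t=19: vr[B=6 E=6] → run B
t=20: vr[B=7 E=6] → run E
t=21: vr[B=7] → run B
t=22: (idle)
t=23: (idle)
t=24: (idle)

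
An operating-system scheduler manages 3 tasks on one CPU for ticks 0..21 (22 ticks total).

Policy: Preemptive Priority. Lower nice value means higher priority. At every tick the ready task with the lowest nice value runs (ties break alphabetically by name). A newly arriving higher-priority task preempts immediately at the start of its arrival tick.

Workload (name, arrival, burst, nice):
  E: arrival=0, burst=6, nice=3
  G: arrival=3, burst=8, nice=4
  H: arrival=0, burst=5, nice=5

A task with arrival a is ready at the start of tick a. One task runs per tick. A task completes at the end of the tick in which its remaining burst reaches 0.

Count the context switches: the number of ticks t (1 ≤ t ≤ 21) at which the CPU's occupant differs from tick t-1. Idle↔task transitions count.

context switches = 3

t=0: ready={E,H} → run E
t=1: ready={E,H} → run E
t=2: ready={E,H} → run E
t=3: ready={E,G,H} → run E
t=4: ready={E,G,H} → run E
t=5: ready={E,G,H} → run E
t=6: ready={G,H} → run G
t=7: ready={G,H} → run G
t=8: ready={G,H} → run G
t=9: ready={G,H} → run G
t=10: ready={G,H} → run G
t=11: ready={G,H} → run G
t=12: ready={G,H} → run G
t=13: ready={G,H} → run G
t=14: ready={H} → run H
t=15: ready={H} → run H
t=16: ready={H} → run H
t=17: ready={H} → run H
t=18: ready={H} → run H
t=19: (idle)
t=20: (idle)
t=21: (idle)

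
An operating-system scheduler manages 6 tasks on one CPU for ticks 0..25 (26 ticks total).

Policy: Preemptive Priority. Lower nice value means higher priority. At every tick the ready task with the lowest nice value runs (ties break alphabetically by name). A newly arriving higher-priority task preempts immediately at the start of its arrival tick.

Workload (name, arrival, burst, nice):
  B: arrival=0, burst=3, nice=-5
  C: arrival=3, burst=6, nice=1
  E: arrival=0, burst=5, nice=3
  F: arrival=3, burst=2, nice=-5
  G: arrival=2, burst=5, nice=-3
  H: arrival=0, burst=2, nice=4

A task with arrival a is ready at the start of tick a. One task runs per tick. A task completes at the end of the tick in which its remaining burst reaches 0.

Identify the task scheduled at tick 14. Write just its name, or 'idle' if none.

t=0: ready={B,E,H} → run B
t=1: ready={B,E,H} → run B
t=2: ready={B,E,G,H} → run B
t=3: ready={C,E,F,G,H} → run F
t=4: ready={C,E,F,G,H} → run F
t=5: ready={C,E,G,H} → run G
t=6: ready={C,E,G,H} → run G
t=7: ready={C,E,G,H} → run G
t=8: ready={C,E,G,H} → run G
t=9: ready={C,E,G,H} → run G
t=10: ready={C,E,H} → run C
t=11: ready={C,E,H} → run C
t=12: ready={C,E,H} → run C
t=13: ready={C,E,H} → run C
t=14: ready={C,E,H} → run C
t=15: ready={C,E,H} → run C
t=16: ready={E,H} → run E
t=17: ready={E,H} → run E
t=18: ready={E,H} → run E
t=19: ready={E,H} → run E
t=20: ready={E,H} → run E
t=21: ready={H} → run H
t=22: ready={H} → run H
t=23: (idle)
t=24: (idle)
t=25: (idle)

running at tick 14 = C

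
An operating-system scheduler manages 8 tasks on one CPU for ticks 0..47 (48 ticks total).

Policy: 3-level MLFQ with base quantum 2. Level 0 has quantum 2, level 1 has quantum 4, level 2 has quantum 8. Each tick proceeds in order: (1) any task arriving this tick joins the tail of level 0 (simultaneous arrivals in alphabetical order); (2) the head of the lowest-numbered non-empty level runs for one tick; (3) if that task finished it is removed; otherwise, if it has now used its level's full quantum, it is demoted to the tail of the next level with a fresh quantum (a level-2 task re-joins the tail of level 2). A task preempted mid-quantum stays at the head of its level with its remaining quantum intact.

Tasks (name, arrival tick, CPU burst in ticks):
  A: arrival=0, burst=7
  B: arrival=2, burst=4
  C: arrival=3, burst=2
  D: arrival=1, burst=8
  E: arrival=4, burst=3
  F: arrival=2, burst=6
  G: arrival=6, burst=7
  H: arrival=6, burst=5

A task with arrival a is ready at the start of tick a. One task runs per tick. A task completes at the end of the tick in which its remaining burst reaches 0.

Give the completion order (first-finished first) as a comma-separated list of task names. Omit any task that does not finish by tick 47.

completion order = C, B, F, E, H, A, D, G

t=0: L0/L1/L2 = A/-/- → run A
t=1: L0/L1/L2 = AD/-/- → run A
t=2: L0/L1/L2 = DBF/A/- → run D
t=3: L0/L1/L2 = DBFC/A/- → run D
t=4: L0/L1/L2 = BFCE/AD/- → run B
t=5: L0/L1/L2 = BFCE/AD/- → run B
t=6: L0/L1/L2 = FCEGH/ADB/- → run F
t=7: L0/L1/L2 = FCEGH/ADB/- → run F
t=8: L0/L1/L2 = CEGH/ADBF/- → run C
t=9: L0/L1/L2 = CEGH/ADBF/- → run C
t=10: L0/L1/L2 = EGH/ADBF/- → run E
t=11: L0/L1/L2 = EGH/ADBF/- → run E
t=12: L0/L1/L2 = GH/ADBFE/- → run G
t=13: L0/L1/L2 = GH/ADBFE/- → run G
t=14: L0/L1/L2 = H/ADBFEG/- → run H
t=15: L0/L1/L2 = H/ADBFEG/- → run H
t=16: L0/L1/L2 = -/ADBFEGH/- → run A
t=17: L0/L1/L2 = -/ADBFEGH/- → run A
t=18: L0/L1/L2 = -/ADBFEGH/- → run A
t=19: L0/L1/L2 = -/ADBFEGH/- → run A
t=20: L0/L1/L2 = -/DBFEGH/A → run D
t=21: L0/L1/L2 = -/DBFEGH/A → run D
t=22: L0/L1/L2 = -/DBFEGH/A → run D
t=23: L0/L1/L2 = -/DBFEGH/A → run D
t=24: L0/L1/L2 = -/BFEGH/AD → run B
t=25: L0/L1/L2 = -/BFEGH/AD → run B
t=26: L0/L1/L2 = -/FEGH/AD → run F
t=27: L0/L1/L2 = -/FEGH/AD → run F
t=28: L0/L1/L2 = -/FEGH/AD → run F
t=29: L0/L1/L2 = -/FEGH/AD → run F
t=30: L0/L1/L2 = -/EGH/AD → run E
t=31: L0/L1/L2 = -/GH/AD → run G
t=32: L0/L1/L2 = -/GH/AD → run G
t=33: L0/L1/L2 = -/GH/AD → run G
t=34: L0/L1/L2 = -/GH/AD → run G
t=35: L0/L1/L2 = -/H/ADG → run H
t=36: L0/L1/L2 = -/H/ADG → run H
t=37: L0/L1/L2 = -/H/ADG → run H
t=38: L0/L1/L2 = -/-/ADG → run A
t=39: L0/L1/L2 = -/-/DG → run D
t=40: L0/L1/L2 = -/-/DG → run D
t=41: L0/L1/L2 = -/-/G → run G
t=42: (idle)
t=43: (idle)
t=44: (idle)
t=45: (idle)
t=46: (idle)
t=47: (idle)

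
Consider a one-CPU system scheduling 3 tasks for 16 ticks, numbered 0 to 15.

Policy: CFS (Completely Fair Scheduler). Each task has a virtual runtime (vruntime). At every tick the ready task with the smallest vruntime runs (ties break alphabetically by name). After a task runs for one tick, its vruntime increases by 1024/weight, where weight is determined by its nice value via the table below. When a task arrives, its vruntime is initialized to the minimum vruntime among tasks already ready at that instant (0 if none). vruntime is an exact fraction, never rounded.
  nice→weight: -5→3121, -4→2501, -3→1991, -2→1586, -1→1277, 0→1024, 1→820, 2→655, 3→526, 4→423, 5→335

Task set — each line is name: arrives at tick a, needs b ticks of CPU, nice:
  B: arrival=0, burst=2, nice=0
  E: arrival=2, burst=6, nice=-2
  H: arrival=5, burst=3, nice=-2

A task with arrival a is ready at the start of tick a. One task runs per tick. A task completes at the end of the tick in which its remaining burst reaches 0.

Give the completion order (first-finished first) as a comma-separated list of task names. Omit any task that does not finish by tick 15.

t=0: vr[B=0] → run B
t=1: vr[B=1] → run B
t=2: vr[E=0] → run E
t=3: vr[E=512/793] → run E
t=4: vr[E=1024/793] → run E
t=5: vr[E=1536/793 H=1536/793] → run E
t=6: vr[E=2048/793 H=1536/793] → run H
t=7: vr[E=2048/793 H=2048/793] → run E
t=8: vr[E=2560/793 H=2048/793] → run H
t=9: vr[E=2560/793 H=2560/793] → run E
t=10: vr[H=2560/793] → run H
t=11: (idle)
t=12: (idle)
t=13: (idle)
t=14: (idle)
t=15: (idle)

completion order = B, E, H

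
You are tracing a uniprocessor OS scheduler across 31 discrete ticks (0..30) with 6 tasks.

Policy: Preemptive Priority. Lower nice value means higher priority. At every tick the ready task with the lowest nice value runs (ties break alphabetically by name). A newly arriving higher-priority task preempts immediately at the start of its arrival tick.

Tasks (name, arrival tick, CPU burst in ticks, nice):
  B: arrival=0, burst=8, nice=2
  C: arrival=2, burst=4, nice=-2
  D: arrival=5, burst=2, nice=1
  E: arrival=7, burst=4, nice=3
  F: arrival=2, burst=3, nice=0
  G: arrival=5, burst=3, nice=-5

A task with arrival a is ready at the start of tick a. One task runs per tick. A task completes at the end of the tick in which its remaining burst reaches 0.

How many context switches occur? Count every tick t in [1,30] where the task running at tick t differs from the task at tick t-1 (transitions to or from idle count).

t=0: ready={B} → run B
t=1: ready={B} → run B
t=2: ready={B,C,F} → run C
t=3: ready={B,C,F} → run C
t=4: ready={B,C,F} → run C
t=5: ready={B,C,D,F,G} → run G
t=6: ready={B,C,D,F,G} → run G
t=7: ready={B,C,D,E,F,G} → run G
t=8: ready={B,C,D,E,F} → run C
t=9: ready={B,D,E,F} → run F
t=10: ready={B,D,E,F} → run F
t=11: ready={B,D,E,F} → run F
t=12: ready={B,D,E} → run D
t=13: ready={B,D,E} → run D
t=14: ready={B,E} → run B
t=15: ready={B,E} → run B
t=16: ready={B,E} → run B
t=17: ready={B,E} → run B
t=18: ready={B,E} → run B
t=19: ready={B,E} → run B
t=20: ready={E} → run E
t=21: ready={E} → run E
t=22: ready={E} → run E
t=23: ready={E} → run E
t=24: (idle)
t=25: (idle)
t=26: (idle)
t=27: (idle)
t=28: (idle)
t=29: (idle)
t=30: (idle)

context switches = 8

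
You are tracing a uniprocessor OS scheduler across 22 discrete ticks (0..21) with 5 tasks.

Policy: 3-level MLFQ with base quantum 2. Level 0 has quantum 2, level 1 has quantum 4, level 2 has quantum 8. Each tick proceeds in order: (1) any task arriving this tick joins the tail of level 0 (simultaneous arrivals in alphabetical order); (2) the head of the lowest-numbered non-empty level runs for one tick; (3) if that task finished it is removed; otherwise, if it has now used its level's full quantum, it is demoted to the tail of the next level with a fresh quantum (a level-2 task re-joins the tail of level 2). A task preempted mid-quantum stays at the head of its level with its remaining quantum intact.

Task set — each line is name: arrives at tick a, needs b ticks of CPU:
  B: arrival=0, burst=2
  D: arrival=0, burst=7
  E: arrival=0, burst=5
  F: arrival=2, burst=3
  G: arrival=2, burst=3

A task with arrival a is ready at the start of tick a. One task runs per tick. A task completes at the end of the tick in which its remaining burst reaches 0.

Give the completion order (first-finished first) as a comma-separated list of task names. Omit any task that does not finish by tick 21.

completion order = B, E, F, G, D

t=0: L0/L1/L2 = BDE/-/- → run B
t=1: L0/L1/L2 = BDE/-/- → run B
t=2: L0/L1/L2 = DEFG/-/- → run D
t=3: L0/L1/L2 = DEFG/-/- → run D
t=4: L0/L1/L2 = EFG/D/- → run E
t=5: L0/L1/L2 = EFG/D/- → run E
t=6: L0/L1/L2 = FG/DE/- → run F
t=7: L0/L1/L2 = FG/DE/- → run F
t=8: L0/L1/L2 = G/DEF/- → run G
t=9: L0/L1/L2 = G/DEF/- → run G
t=10: L0/L1/L2 = -/DEFG/- → run D
t=11: L0/L1/L2 = -/DEFG/- → run D
t=12: L0/L1/L2 = -/DEFG/- → run D
t=13: L0/L1/L2 = -/DEFG/- → run D
t=14: L0/L1/L2 = -/EFG/D → run E
t=15: L0/L1/L2 = -/EFG/D → run E
t=16: L0/L1/L2 = -/EFG/D → run E
t=17: L0/L1/L2 = -/FG/D → run F
t=18: L0/L1/L2 = -/G/D → run G
t=19: L0/L1/L2 = -/-/D → run D
t=20: (idle)
t=21: (idle)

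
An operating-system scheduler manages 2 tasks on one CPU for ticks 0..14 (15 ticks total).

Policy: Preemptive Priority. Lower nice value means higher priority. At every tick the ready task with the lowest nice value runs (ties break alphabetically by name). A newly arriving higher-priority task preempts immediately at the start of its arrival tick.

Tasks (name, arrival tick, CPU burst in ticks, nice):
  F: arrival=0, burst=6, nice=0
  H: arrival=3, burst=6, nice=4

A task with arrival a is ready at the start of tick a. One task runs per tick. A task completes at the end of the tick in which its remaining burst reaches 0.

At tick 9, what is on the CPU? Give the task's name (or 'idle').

t=0: ready={F} → run F
t=1: ready={F} → run F
t=2: ready={F} → run F
t=3: ready={F,H} → run F
t=4: ready={F,H} → run F
t=5: ready={F,H} → run F
t=6: ready={H} → run H
t=7: ready={H} → run H
t=8: ready={H} → run H
t=9: ready={H} → run H
t=10: ready={H} → run H
t=11: ready={H} → run H
t=12: (idle)
t=13: (idle)
t=14: (idle)

running at tick 9 = H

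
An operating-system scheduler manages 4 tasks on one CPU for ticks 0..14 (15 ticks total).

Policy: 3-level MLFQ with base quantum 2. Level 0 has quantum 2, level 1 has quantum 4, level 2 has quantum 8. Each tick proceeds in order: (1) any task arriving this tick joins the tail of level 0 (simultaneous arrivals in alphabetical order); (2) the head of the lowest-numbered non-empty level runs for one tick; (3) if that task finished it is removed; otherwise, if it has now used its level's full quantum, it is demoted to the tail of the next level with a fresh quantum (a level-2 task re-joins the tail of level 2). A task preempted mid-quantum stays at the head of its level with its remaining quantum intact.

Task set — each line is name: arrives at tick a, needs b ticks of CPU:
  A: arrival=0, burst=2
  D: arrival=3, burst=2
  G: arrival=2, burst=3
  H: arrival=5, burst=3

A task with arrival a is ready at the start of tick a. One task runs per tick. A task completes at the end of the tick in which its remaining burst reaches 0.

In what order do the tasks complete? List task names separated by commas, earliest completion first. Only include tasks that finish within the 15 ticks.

completion order = A, D, G, H

t=0: L0/L1/L2 = A/-/- → run A
t=1: L0/L1/L2 = A/-/- → run A
t=2: L0/L1/L2 = G/-/- → run G
t=3: L0/L1/L2 = GD/-/- → run G
t=4: L0/L1/L2 = D/G/- → run D
t=5: L0/L1/L2 = DH/G/- → run D
t=6: L0/L1/L2 = H/G/- → run H
t=7: L0/L1/L2 = H/G/- → run H
t=8: L0/L1/L2 = -/GH/- → run G
t=9: L0/L1/L2 = -/H/- → run H
t=10: (idle)
t=11: (idle)
t=12: (idle)
t=13: (idle)
t=14: (idle)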